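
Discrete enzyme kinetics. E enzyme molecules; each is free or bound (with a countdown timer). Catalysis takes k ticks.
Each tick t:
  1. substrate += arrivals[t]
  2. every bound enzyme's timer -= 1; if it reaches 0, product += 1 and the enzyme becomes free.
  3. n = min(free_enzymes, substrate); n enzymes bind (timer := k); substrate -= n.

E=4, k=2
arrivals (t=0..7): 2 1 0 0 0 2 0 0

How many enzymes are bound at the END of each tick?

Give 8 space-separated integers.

Answer: 2 3 1 0 0 2 2 0

Derivation:
t=0: arr=2 -> substrate=0 bound=2 product=0
t=1: arr=1 -> substrate=0 bound=3 product=0
t=2: arr=0 -> substrate=0 bound=1 product=2
t=3: arr=0 -> substrate=0 bound=0 product=3
t=4: arr=0 -> substrate=0 bound=0 product=3
t=5: arr=2 -> substrate=0 bound=2 product=3
t=6: arr=0 -> substrate=0 bound=2 product=3
t=7: arr=0 -> substrate=0 bound=0 product=5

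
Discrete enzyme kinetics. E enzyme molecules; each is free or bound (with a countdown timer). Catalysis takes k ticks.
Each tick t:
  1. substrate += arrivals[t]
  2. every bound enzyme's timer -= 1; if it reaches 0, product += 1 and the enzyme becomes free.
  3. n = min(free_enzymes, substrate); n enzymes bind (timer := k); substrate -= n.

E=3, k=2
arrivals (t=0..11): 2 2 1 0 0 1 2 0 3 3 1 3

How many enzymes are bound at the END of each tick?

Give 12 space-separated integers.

t=0: arr=2 -> substrate=0 bound=2 product=0
t=1: arr=2 -> substrate=1 bound=3 product=0
t=2: arr=1 -> substrate=0 bound=3 product=2
t=3: arr=0 -> substrate=0 bound=2 product=3
t=4: arr=0 -> substrate=0 bound=0 product=5
t=5: arr=1 -> substrate=0 bound=1 product=5
t=6: arr=2 -> substrate=0 bound=3 product=5
t=7: arr=0 -> substrate=0 bound=2 product=6
t=8: arr=3 -> substrate=0 bound=3 product=8
t=9: arr=3 -> substrate=3 bound=3 product=8
t=10: arr=1 -> substrate=1 bound=3 product=11
t=11: arr=3 -> substrate=4 bound=3 product=11

Answer: 2 3 3 2 0 1 3 2 3 3 3 3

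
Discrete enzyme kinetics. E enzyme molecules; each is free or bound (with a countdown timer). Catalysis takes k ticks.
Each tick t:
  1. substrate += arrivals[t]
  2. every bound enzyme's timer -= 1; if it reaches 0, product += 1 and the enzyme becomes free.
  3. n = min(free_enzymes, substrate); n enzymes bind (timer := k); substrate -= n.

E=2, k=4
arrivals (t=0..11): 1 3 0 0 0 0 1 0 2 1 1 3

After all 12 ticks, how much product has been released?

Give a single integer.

t=0: arr=1 -> substrate=0 bound=1 product=0
t=1: arr=3 -> substrate=2 bound=2 product=0
t=2: arr=0 -> substrate=2 bound=2 product=0
t=3: arr=0 -> substrate=2 bound=2 product=0
t=4: arr=0 -> substrate=1 bound=2 product=1
t=5: arr=0 -> substrate=0 bound=2 product=2
t=6: arr=1 -> substrate=1 bound=2 product=2
t=7: arr=0 -> substrate=1 bound=2 product=2
t=8: arr=2 -> substrate=2 bound=2 product=3
t=9: arr=1 -> substrate=2 bound=2 product=4
t=10: arr=1 -> substrate=3 bound=2 product=4
t=11: arr=3 -> substrate=6 bound=2 product=4

Answer: 4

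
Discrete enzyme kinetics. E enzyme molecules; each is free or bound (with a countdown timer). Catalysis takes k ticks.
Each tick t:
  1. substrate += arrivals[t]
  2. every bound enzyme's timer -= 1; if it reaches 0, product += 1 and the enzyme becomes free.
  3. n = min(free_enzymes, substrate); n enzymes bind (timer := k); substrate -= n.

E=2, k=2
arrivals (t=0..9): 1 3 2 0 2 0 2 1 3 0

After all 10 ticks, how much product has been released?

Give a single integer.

t=0: arr=1 -> substrate=0 bound=1 product=0
t=1: arr=3 -> substrate=2 bound=2 product=0
t=2: arr=2 -> substrate=3 bound=2 product=1
t=3: arr=0 -> substrate=2 bound=2 product=2
t=4: arr=2 -> substrate=3 bound=2 product=3
t=5: arr=0 -> substrate=2 bound=2 product=4
t=6: arr=2 -> substrate=3 bound=2 product=5
t=7: arr=1 -> substrate=3 bound=2 product=6
t=8: arr=3 -> substrate=5 bound=2 product=7
t=9: arr=0 -> substrate=4 bound=2 product=8

Answer: 8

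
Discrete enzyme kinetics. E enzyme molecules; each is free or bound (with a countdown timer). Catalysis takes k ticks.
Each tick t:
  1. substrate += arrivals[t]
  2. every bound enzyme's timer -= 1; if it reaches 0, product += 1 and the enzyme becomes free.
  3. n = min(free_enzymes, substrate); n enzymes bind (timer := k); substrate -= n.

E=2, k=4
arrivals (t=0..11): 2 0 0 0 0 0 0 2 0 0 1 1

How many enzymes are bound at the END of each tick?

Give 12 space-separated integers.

Answer: 2 2 2 2 0 0 0 2 2 2 2 2

Derivation:
t=0: arr=2 -> substrate=0 bound=2 product=0
t=1: arr=0 -> substrate=0 bound=2 product=0
t=2: arr=0 -> substrate=0 bound=2 product=0
t=3: arr=0 -> substrate=0 bound=2 product=0
t=4: arr=0 -> substrate=0 bound=0 product=2
t=5: arr=0 -> substrate=0 bound=0 product=2
t=6: arr=0 -> substrate=0 bound=0 product=2
t=7: arr=2 -> substrate=0 bound=2 product=2
t=8: arr=0 -> substrate=0 bound=2 product=2
t=9: arr=0 -> substrate=0 bound=2 product=2
t=10: arr=1 -> substrate=1 bound=2 product=2
t=11: arr=1 -> substrate=0 bound=2 product=4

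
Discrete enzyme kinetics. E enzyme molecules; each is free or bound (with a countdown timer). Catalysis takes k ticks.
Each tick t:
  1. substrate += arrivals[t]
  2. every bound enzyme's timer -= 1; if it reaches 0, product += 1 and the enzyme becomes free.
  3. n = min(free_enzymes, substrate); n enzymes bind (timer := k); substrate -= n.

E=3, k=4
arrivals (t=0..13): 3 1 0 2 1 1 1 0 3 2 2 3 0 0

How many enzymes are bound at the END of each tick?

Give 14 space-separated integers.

t=0: arr=3 -> substrate=0 bound=3 product=0
t=1: arr=1 -> substrate=1 bound=3 product=0
t=2: arr=0 -> substrate=1 bound=3 product=0
t=3: arr=2 -> substrate=3 bound=3 product=0
t=4: arr=1 -> substrate=1 bound=3 product=3
t=5: arr=1 -> substrate=2 bound=3 product=3
t=6: arr=1 -> substrate=3 bound=3 product=3
t=7: arr=0 -> substrate=3 bound=3 product=3
t=8: arr=3 -> substrate=3 bound=3 product=6
t=9: arr=2 -> substrate=5 bound=3 product=6
t=10: arr=2 -> substrate=7 bound=3 product=6
t=11: arr=3 -> substrate=10 bound=3 product=6
t=12: arr=0 -> substrate=7 bound=3 product=9
t=13: arr=0 -> substrate=7 bound=3 product=9

Answer: 3 3 3 3 3 3 3 3 3 3 3 3 3 3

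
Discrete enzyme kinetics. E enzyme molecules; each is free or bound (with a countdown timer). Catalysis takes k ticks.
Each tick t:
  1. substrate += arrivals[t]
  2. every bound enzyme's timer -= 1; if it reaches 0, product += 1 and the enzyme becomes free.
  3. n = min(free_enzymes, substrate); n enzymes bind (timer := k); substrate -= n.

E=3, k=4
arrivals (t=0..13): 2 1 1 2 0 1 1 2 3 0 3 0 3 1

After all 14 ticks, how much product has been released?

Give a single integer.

Answer: 9

Derivation:
t=0: arr=2 -> substrate=0 bound=2 product=0
t=1: arr=1 -> substrate=0 bound=3 product=0
t=2: arr=1 -> substrate=1 bound=3 product=0
t=3: arr=2 -> substrate=3 bound=3 product=0
t=4: arr=0 -> substrate=1 bound=3 product=2
t=5: arr=1 -> substrate=1 bound=3 product=3
t=6: arr=1 -> substrate=2 bound=3 product=3
t=7: arr=2 -> substrate=4 bound=3 product=3
t=8: arr=3 -> substrate=5 bound=3 product=5
t=9: arr=0 -> substrate=4 bound=3 product=6
t=10: arr=3 -> substrate=7 bound=3 product=6
t=11: arr=0 -> substrate=7 bound=3 product=6
t=12: arr=3 -> substrate=8 bound=3 product=8
t=13: arr=1 -> substrate=8 bound=3 product=9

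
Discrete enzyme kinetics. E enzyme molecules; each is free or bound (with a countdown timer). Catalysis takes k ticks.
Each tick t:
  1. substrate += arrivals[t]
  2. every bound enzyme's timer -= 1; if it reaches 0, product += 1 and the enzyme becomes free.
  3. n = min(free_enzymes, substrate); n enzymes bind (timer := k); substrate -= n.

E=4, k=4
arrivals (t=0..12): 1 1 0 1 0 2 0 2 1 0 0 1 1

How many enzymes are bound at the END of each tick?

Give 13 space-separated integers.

Answer: 1 2 2 3 2 3 3 4 4 3 3 2 3

Derivation:
t=0: arr=1 -> substrate=0 bound=1 product=0
t=1: arr=1 -> substrate=0 bound=2 product=0
t=2: arr=0 -> substrate=0 bound=2 product=0
t=3: arr=1 -> substrate=0 bound=3 product=0
t=4: arr=0 -> substrate=0 bound=2 product=1
t=5: arr=2 -> substrate=0 bound=3 product=2
t=6: arr=0 -> substrate=0 bound=3 product=2
t=7: arr=2 -> substrate=0 bound=4 product=3
t=8: arr=1 -> substrate=1 bound=4 product=3
t=9: arr=0 -> substrate=0 bound=3 product=5
t=10: arr=0 -> substrate=0 bound=3 product=5
t=11: arr=1 -> substrate=0 bound=2 product=7
t=12: arr=1 -> substrate=0 bound=3 product=7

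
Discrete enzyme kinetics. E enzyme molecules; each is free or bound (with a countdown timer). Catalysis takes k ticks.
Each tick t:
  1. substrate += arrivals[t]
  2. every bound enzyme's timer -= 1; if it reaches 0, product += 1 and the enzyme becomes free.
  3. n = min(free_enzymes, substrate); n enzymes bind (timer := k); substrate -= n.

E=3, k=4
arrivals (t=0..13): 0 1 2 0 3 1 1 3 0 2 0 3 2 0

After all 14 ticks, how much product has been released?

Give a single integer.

Answer: 7

Derivation:
t=0: arr=0 -> substrate=0 bound=0 product=0
t=1: arr=1 -> substrate=0 bound=1 product=0
t=2: arr=2 -> substrate=0 bound=3 product=0
t=3: arr=0 -> substrate=0 bound=3 product=0
t=4: arr=3 -> substrate=3 bound=3 product=0
t=5: arr=1 -> substrate=3 bound=3 product=1
t=6: arr=1 -> substrate=2 bound=3 product=3
t=7: arr=3 -> substrate=5 bound=3 product=3
t=8: arr=0 -> substrate=5 bound=3 product=3
t=9: arr=2 -> substrate=6 bound=3 product=4
t=10: arr=0 -> substrate=4 bound=3 product=6
t=11: arr=3 -> substrate=7 bound=3 product=6
t=12: arr=2 -> substrate=9 bound=3 product=6
t=13: arr=0 -> substrate=8 bound=3 product=7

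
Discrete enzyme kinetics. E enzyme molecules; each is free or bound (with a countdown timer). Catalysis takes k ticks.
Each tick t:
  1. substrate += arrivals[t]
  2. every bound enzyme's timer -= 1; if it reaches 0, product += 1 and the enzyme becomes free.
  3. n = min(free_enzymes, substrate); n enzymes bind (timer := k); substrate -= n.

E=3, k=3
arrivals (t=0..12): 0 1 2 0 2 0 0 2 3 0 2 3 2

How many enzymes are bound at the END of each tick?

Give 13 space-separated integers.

t=0: arr=0 -> substrate=0 bound=0 product=0
t=1: arr=1 -> substrate=0 bound=1 product=0
t=2: arr=2 -> substrate=0 bound=3 product=0
t=3: arr=0 -> substrate=0 bound=3 product=0
t=4: arr=2 -> substrate=1 bound=3 product=1
t=5: arr=0 -> substrate=0 bound=2 product=3
t=6: arr=0 -> substrate=0 bound=2 product=3
t=7: arr=2 -> substrate=0 bound=3 product=4
t=8: arr=3 -> substrate=2 bound=3 product=5
t=9: arr=0 -> substrate=2 bound=3 product=5
t=10: arr=2 -> substrate=2 bound=3 product=7
t=11: arr=3 -> substrate=4 bound=3 product=8
t=12: arr=2 -> substrate=6 bound=3 product=8

Answer: 0 1 3 3 3 2 2 3 3 3 3 3 3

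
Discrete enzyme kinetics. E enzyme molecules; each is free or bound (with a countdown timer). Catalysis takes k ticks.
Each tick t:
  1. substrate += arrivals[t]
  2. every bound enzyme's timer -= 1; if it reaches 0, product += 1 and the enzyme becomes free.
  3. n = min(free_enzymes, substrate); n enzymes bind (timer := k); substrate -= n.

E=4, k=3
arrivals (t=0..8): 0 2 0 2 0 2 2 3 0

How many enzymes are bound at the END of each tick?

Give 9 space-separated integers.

Answer: 0 2 2 4 2 4 4 4 4

Derivation:
t=0: arr=0 -> substrate=0 bound=0 product=0
t=1: arr=2 -> substrate=0 bound=2 product=0
t=2: arr=0 -> substrate=0 bound=2 product=0
t=3: arr=2 -> substrate=0 bound=4 product=0
t=4: arr=0 -> substrate=0 bound=2 product=2
t=5: arr=2 -> substrate=0 bound=4 product=2
t=6: arr=2 -> substrate=0 bound=4 product=4
t=7: arr=3 -> substrate=3 bound=4 product=4
t=8: arr=0 -> substrate=1 bound=4 product=6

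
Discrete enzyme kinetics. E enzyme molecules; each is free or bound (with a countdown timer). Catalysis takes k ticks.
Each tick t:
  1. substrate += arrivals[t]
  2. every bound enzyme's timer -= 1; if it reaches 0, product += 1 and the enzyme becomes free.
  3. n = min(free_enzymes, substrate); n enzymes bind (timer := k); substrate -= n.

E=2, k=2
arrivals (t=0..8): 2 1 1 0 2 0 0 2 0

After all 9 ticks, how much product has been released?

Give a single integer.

Answer: 6

Derivation:
t=0: arr=2 -> substrate=0 bound=2 product=0
t=1: arr=1 -> substrate=1 bound=2 product=0
t=2: arr=1 -> substrate=0 bound=2 product=2
t=3: arr=0 -> substrate=0 bound=2 product=2
t=4: arr=2 -> substrate=0 bound=2 product=4
t=5: arr=0 -> substrate=0 bound=2 product=4
t=6: arr=0 -> substrate=0 bound=0 product=6
t=7: arr=2 -> substrate=0 bound=2 product=6
t=8: arr=0 -> substrate=0 bound=2 product=6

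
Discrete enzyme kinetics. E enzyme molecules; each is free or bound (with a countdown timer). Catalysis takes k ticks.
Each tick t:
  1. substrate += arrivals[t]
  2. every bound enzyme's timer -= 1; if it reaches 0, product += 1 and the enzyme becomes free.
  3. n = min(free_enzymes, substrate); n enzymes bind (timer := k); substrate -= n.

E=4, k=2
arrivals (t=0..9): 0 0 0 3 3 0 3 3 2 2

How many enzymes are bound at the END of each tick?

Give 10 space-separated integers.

Answer: 0 0 0 3 4 3 4 4 4 4

Derivation:
t=0: arr=0 -> substrate=0 bound=0 product=0
t=1: arr=0 -> substrate=0 bound=0 product=0
t=2: arr=0 -> substrate=0 bound=0 product=0
t=3: arr=3 -> substrate=0 bound=3 product=0
t=4: arr=3 -> substrate=2 bound=4 product=0
t=5: arr=0 -> substrate=0 bound=3 product=3
t=6: arr=3 -> substrate=1 bound=4 product=4
t=7: arr=3 -> substrate=2 bound=4 product=6
t=8: arr=2 -> substrate=2 bound=4 product=8
t=9: arr=2 -> substrate=2 bound=4 product=10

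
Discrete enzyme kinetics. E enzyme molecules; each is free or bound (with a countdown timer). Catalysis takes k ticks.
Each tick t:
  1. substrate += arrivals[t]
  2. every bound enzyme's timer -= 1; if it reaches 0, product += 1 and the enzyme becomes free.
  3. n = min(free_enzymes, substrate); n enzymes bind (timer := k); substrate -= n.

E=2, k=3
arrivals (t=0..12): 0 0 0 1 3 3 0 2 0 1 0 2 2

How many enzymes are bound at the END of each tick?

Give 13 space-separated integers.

t=0: arr=0 -> substrate=0 bound=0 product=0
t=1: arr=0 -> substrate=0 bound=0 product=0
t=2: arr=0 -> substrate=0 bound=0 product=0
t=3: arr=1 -> substrate=0 bound=1 product=0
t=4: arr=3 -> substrate=2 bound=2 product=0
t=5: arr=3 -> substrate=5 bound=2 product=0
t=6: arr=0 -> substrate=4 bound=2 product=1
t=7: arr=2 -> substrate=5 bound=2 product=2
t=8: arr=0 -> substrate=5 bound=2 product=2
t=9: arr=1 -> substrate=5 bound=2 product=3
t=10: arr=0 -> substrate=4 bound=2 product=4
t=11: arr=2 -> substrate=6 bound=2 product=4
t=12: arr=2 -> substrate=7 bound=2 product=5

Answer: 0 0 0 1 2 2 2 2 2 2 2 2 2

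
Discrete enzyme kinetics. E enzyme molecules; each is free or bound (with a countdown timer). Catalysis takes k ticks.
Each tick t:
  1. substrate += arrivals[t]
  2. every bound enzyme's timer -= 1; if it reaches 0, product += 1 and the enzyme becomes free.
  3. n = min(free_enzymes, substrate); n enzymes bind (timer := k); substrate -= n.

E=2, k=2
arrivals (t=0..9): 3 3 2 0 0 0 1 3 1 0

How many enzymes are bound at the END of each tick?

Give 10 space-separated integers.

Answer: 2 2 2 2 2 2 2 2 2 2

Derivation:
t=0: arr=3 -> substrate=1 bound=2 product=0
t=1: arr=3 -> substrate=4 bound=2 product=0
t=2: arr=2 -> substrate=4 bound=2 product=2
t=3: arr=0 -> substrate=4 bound=2 product=2
t=4: arr=0 -> substrate=2 bound=2 product=4
t=5: arr=0 -> substrate=2 bound=2 product=4
t=6: arr=1 -> substrate=1 bound=2 product=6
t=7: arr=3 -> substrate=4 bound=2 product=6
t=8: arr=1 -> substrate=3 bound=2 product=8
t=9: arr=0 -> substrate=3 bound=2 product=8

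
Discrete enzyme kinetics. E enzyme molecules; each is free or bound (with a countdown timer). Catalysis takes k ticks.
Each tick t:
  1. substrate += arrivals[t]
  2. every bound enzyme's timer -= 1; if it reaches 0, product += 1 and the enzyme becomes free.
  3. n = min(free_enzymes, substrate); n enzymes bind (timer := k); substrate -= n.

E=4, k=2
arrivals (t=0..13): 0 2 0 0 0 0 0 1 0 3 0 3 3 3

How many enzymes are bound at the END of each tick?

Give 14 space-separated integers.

t=0: arr=0 -> substrate=0 bound=0 product=0
t=1: arr=2 -> substrate=0 bound=2 product=0
t=2: arr=0 -> substrate=0 bound=2 product=0
t=3: arr=0 -> substrate=0 bound=0 product=2
t=4: arr=0 -> substrate=0 bound=0 product=2
t=5: arr=0 -> substrate=0 bound=0 product=2
t=6: arr=0 -> substrate=0 bound=0 product=2
t=7: arr=1 -> substrate=0 bound=1 product=2
t=8: arr=0 -> substrate=0 bound=1 product=2
t=9: arr=3 -> substrate=0 bound=3 product=3
t=10: arr=0 -> substrate=0 bound=3 product=3
t=11: arr=3 -> substrate=0 bound=3 product=6
t=12: arr=3 -> substrate=2 bound=4 product=6
t=13: arr=3 -> substrate=2 bound=4 product=9

Answer: 0 2 2 0 0 0 0 1 1 3 3 3 4 4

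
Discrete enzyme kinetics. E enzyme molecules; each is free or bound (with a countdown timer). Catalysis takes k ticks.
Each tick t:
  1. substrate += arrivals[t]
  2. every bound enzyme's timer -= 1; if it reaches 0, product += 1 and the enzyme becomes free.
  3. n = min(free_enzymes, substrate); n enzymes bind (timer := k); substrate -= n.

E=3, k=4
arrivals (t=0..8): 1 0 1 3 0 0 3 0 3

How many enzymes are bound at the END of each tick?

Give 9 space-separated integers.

Answer: 1 1 2 3 3 3 3 3 3

Derivation:
t=0: arr=1 -> substrate=0 bound=1 product=0
t=1: arr=0 -> substrate=0 bound=1 product=0
t=2: arr=1 -> substrate=0 bound=2 product=0
t=3: arr=3 -> substrate=2 bound=3 product=0
t=4: arr=0 -> substrate=1 bound=3 product=1
t=5: arr=0 -> substrate=1 bound=3 product=1
t=6: arr=3 -> substrate=3 bound=3 product=2
t=7: arr=0 -> substrate=2 bound=3 product=3
t=8: arr=3 -> substrate=4 bound=3 product=4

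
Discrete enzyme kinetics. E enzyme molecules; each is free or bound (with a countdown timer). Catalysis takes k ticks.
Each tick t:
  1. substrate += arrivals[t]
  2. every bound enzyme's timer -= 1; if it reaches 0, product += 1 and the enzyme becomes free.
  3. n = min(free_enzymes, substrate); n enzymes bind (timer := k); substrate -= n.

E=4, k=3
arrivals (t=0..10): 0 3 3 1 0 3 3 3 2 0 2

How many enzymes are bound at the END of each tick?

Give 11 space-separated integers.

t=0: arr=0 -> substrate=0 bound=0 product=0
t=1: arr=3 -> substrate=0 bound=3 product=0
t=2: arr=3 -> substrate=2 bound=4 product=0
t=3: arr=1 -> substrate=3 bound=4 product=0
t=4: arr=0 -> substrate=0 bound=4 product=3
t=5: arr=3 -> substrate=2 bound=4 product=4
t=6: arr=3 -> substrate=5 bound=4 product=4
t=7: arr=3 -> substrate=5 bound=4 product=7
t=8: arr=2 -> substrate=6 bound=4 product=8
t=9: arr=0 -> substrate=6 bound=4 product=8
t=10: arr=2 -> substrate=5 bound=4 product=11

Answer: 0 3 4 4 4 4 4 4 4 4 4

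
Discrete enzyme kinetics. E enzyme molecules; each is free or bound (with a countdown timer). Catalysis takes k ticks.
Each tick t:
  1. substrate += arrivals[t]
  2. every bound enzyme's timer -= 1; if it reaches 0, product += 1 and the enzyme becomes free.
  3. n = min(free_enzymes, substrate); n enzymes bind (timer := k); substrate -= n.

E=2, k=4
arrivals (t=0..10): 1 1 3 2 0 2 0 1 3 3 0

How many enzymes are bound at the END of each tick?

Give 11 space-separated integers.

t=0: arr=1 -> substrate=0 bound=1 product=0
t=1: arr=1 -> substrate=0 bound=2 product=0
t=2: arr=3 -> substrate=3 bound=2 product=0
t=3: arr=2 -> substrate=5 bound=2 product=0
t=4: arr=0 -> substrate=4 bound=2 product=1
t=5: arr=2 -> substrate=5 bound=2 product=2
t=6: arr=0 -> substrate=5 bound=2 product=2
t=7: arr=1 -> substrate=6 bound=2 product=2
t=8: arr=3 -> substrate=8 bound=2 product=3
t=9: arr=3 -> substrate=10 bound=2 product=4
t=10: arr=0 -> substrate=10 bound=2 product=4

Answer: 1 2 2 2 2 2 2 2 2 2 2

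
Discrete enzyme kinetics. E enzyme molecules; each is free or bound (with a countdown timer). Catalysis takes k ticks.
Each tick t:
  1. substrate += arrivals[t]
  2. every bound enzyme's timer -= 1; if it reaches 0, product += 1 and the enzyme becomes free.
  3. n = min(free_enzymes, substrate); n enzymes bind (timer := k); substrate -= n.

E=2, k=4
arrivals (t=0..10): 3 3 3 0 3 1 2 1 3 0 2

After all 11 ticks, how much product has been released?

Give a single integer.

Answer: 4

Derivation:
t=0: arr=3 -> substrate=1 bound=2 product=0
t=1: arr=3 -> substrate=4 bound=2 product=0
t=2: arr=3 -> substrate=7 bound=2 product=0
t=3: arr=0 -> substrate=7 bound=2 product=0
t=4: arr=3 -> substrate=8 bound=2 product=2
t=5: arr=1 -> substrate=9 bound=2 product=2
t=6: arr=2 -> substrate=11 bound=2 product=2
t=7: arr=1 -> substrate=12 bound=2 product=2
t=8: arr=3 -> substrate=13 bound=2 product=4
t=9: arr=0 -> substrate=13 bound=2 product=4
t=10: arr=2 -> substrate=15 bound=2 product=4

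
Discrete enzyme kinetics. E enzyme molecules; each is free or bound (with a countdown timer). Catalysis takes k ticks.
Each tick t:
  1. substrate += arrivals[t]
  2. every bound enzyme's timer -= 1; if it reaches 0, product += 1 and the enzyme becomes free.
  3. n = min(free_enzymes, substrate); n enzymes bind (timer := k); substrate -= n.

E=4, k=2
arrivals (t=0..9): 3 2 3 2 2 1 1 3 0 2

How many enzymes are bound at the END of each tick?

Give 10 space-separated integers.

t=0: arr=3 -> substrate=0 bound=3 product=0
t=1: arr=2 -> substrate=1 bound=4 product=0
t=2: arr=3 -> substrate=1 bound=4 product=3
t=3: arr=2 -> substrate=2 bound=4 product=4
t=4: arr=2 -> substrate=1 bound=4 product=7
t=5: arr=1 -> substrate=1 bound=4 product=8
t=6: arr=1 -> substrate=0 bound=3 product=11
t=7: arr=3 -> substrate=1 bound=4 product=12
t=8: arr=0 -> substrate=0 bound=3 product=14
t=9: arr=2 -> substrate=0 bound=3 product=16

Answer: 3 4 4 4 4 4 3 4 3 3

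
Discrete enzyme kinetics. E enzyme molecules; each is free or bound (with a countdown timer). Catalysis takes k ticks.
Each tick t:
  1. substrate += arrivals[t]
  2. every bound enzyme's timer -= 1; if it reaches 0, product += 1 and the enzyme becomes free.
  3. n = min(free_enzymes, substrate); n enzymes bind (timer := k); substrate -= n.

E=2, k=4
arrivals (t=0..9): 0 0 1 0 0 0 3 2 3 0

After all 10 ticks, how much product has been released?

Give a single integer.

Answer: 1

Derivation:
t=0: arr=0 -> substrate=0 bound=0 product=0
t=1: arr=0 -> substrate=0 bound=0 product=0
t=2: arr=1 -> substrate=0 bound=1 product=0
t=3: arr=0 -> substrate=0 bound=1 product=0
t=4: arr=0 -> substrate=0 bound=1 product=0
t=5: arr=0 -> substrate=0 bound=1 product=0
t=6: arr=3 -> substrate=1 bound=2 product=1
t=7: arr=2 -> substrate=3 bound=2 product=1
t=8: arr=3 -> substrate=6 bound=2 product=1
t=9: arr=0 -> substrate=6 bound=2 product=1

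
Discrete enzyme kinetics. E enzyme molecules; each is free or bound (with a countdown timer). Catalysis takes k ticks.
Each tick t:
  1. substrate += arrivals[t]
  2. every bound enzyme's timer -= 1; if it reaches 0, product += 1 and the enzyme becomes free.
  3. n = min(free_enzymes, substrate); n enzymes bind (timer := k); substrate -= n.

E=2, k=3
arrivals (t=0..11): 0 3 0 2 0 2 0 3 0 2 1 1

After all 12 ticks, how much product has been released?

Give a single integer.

Answer: 6

Derivation:
t=0: arr=0 -> substrate=0 bound=0 product=0
t=1: arr=3 -> substrate=1 bound=2 product=0
t=2: arr=0 -> substrate=1 bound=2 product=0
t=3: arr=2 -> substrate=3 bound=2 product=0
t=4: arr=0 -> substrate=1 bound=2 product=2
t=5: arr=2 -> substrate=3 bound=2 product=2
t=6: arr=0 -> substrate=3 bound=2 product=2
t=7: arr=3 -> substrate=4 bound=2 product=4
t=8: arr=0 -> substrate=4 bound=2 product=4
t=9: arr=2 -> substrate=6 bound=2 product=4
t=10: arr=1 -> substrate=5 bound=2 product=6
t=11: arr=1 -> substrate=6 bound=2 product=6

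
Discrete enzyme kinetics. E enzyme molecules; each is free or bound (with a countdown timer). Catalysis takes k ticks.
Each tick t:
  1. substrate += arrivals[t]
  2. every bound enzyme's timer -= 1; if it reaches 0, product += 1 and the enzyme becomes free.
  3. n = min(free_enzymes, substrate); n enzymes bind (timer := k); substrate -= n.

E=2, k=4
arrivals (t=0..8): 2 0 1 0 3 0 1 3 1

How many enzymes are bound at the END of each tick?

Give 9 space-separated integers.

t=0: arr=2 -> substrate=0 bound=2 product=0
t=1: arr=0 -> substrate=0 bound=2 product=0
t=2: arr=1 -> substrate=1 bound=2 product=0
t=3: arr=0 -> substrate=1 bound=2 product=0
t=4: arr=3 -> substrate=2 bound=2 product=2
t=5: arr=0 -> substrate=2 bound=2 product=2
t=6: arr=1 -> substrate=3 bound=2 product=2
t=7: arr=3 -> substrate=6 bound=2 product=2
t=8: arr=1 -> substrate=5 bound=2 product=4

Answer: 2 2 2 2 2 2 2 2 2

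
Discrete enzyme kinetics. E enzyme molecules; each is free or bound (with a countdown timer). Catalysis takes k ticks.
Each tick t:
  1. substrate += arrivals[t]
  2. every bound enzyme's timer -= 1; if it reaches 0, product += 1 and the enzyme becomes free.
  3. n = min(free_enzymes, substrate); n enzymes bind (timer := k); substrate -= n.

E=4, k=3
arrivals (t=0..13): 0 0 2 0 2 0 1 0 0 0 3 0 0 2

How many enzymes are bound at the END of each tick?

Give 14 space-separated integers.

t=0: arr=0 -> substrate=0 bound=0 product=0
t=1: arr=0 -> substrate=0 bound=0 product=0
t=2: arr=2 -> substrate=0 bound=2 product=0
t=3: arr=0 -> substrate=0 bound=2 product=0
t=4: arr=2 -> substrate=0 bound=4 product=0
t=5: arr=0 -> substrate=0 bound=2 product=2
t=6: arr=1 -> substrate=0 bound=3 product=2
t=7: arr=0 -> substrate=0 bound=1 product=4
t=8: arr=0 -> substrate=0 bound=1 product=4
t=9: arr=0 -> substrate=0 bound=0 product=5
t=10: arr=3 -> substrate=0 bound=3 product=5
t=11: arr=0 -> substrate=0 bound=3 product=5
t=12: arr=0 -> substrate=0 bound=3 product=5
t=13: arr=2 -> substrate=0 bound=2 product=8

Answer: 0 0 2 2 4 2 3 1 1 0 3 3 3 2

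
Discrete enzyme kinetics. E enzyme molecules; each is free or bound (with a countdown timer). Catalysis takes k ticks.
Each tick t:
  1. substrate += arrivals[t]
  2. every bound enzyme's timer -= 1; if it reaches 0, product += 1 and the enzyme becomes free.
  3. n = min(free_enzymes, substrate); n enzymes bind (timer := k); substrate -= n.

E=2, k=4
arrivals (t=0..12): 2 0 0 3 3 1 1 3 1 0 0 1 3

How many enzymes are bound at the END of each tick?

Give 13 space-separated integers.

t=0: arr=2 -> substrate=0 bound=2 product=0
t=1: arr=0 -> substrate=0 bound=2 product=0
t=2: arr=0 -> substrate=0 bound=2 product=0
t=3: arr=3 -> substrate=3 bound=2 product=0
t=4: arr=3 -> substrate=4 bound=2 product=2
t=5: arr=1 -> substrate=5 bound=2 product=2
t=6: arr=1 -> substrate=6 bound=2 product=2
t=7: arr=3 -> substrate=9 bound=2 product=2
t=8: arr=1 -> substrate=8 bound=2 product=4
t=9: arr=0 -> substrate=8 bound=2 product=4
t=10: arr=0 -> substrate=8 bound=2 product=4
t=11: arr=1 -> substrate=9 bound=2 product=4
t=12: arr=3 -> substrate=10 bound=2 product=6

Answer: 2 2 2 2 2 2 2 2 2 2 2 2 2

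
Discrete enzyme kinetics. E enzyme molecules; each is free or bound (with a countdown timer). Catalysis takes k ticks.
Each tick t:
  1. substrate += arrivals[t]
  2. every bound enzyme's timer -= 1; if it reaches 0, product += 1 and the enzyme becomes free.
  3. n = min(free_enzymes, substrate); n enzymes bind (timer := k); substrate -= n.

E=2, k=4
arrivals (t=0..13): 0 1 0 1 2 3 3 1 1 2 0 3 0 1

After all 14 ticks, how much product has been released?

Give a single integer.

Answer: 5

Derivation:
t=0: arr=0 -> substrate=0 bound=0 product=0
t=1: arr=1 -> substrate=0 bound=1 product=0
t=2: arr=0 -> substrate=0 bound=1 product=0
t=3: arr=1 -> substrate=0 bound=2 product=0
t=4: arr=2 -> substrate=2 bound=2 product=0
t=5: arr=3 -> substrate=4 bound=2 product=1
t=6: arr=3 -> substrate=7 bound=2 product=1
t=7: arr=1 -> substrate=7 bound=2 product=2
t=8: arr=1 -> substrate=8 bound=2 product=2
t=9: arr=2 -> substrate=9 bound=2 product=3
t=10: arr=0 -> substrate=9 bound=2 product=3
t=11: arr=3 -> substrate=11 bound=2 product=4
t=12: arr=0 -> substrate=11 bound=2 product=4
t=13: arr=1 -> substrate=11 bound=2 product=5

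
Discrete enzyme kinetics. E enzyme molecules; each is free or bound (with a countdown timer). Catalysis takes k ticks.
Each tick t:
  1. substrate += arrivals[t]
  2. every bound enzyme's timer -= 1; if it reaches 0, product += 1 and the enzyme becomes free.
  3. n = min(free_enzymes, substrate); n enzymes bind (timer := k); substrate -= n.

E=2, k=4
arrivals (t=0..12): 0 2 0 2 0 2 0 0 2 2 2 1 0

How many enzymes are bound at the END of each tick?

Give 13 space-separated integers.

Answer: 0 2 2 2 2 2 2 2 2 2 2 2 2

Derivation:
t=0: arr=0 -> substrate=0 bound=0 product=0
t=1: arr=2 -> substrate=0 bound=2 product=0
t=2: arr=0 -> substrate=0 bound=2 product=0
t=3: arr=2 -> substrate=2 bound=2 product=0
t=4: arr=0 -> substrate=2 bound=2 product=0
t=5: arr=2 -> substrate=2 bound=2 product=2
t=6: arr=0 -> substrate=2 bound=2 product=2
t=7: arr=0 -> substrate=2 bound=2 product=2
t=8: arr=2 -> substrate=4 bound=2 product=2
t=9: arr=2 -> substrate=4 bound=2 product=4
t=10: arr=2 -> substrate=6 bound=2 product=4
t=11: arr=1 -> substrate=7 bound=2 product=4
t=12: arr=0 -> substrate=7 bound=2 product=4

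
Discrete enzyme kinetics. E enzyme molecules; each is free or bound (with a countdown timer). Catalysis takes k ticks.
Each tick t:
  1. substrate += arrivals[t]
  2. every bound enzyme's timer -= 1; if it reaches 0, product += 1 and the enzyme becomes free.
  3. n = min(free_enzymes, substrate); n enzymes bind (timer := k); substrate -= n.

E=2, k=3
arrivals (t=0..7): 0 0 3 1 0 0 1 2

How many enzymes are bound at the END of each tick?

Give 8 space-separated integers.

t=0: arr=0 -> substrate=0 bound=0 product=0
t=1: arr=0 -> substrate=0 bound=0 product=0
t=2: arr=3 -> substrate=1 bound=2 product=0
t=3: arr=1 -> substrate=2 bound=2 product=0
t=4: arr=0 -> substrate=2 bound=2 product=0
t=5: arr=0 -> substrate=0 bound=2 product=2
t=6: arr=1 -> substrate=1 bound=2 product=2
t=7: arr=2 -> substrate=3 bound=2 product=2

Answer: 0 0 2 2 2 2 2 2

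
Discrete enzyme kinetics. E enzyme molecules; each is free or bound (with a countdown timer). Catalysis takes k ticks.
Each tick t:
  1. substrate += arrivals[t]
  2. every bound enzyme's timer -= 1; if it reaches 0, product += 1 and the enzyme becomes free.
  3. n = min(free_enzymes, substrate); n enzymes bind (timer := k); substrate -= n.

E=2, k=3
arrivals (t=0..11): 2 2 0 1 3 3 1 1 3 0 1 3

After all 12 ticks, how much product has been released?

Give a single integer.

Answer: 6

Derivation:
t=0: arr=2 -> substrate=0 bound=2 product=0
t=1: arr=2 -> substrate=2 bound=2 product=0
t=2: arr=0 -> substrate=2 bound=2 product=0
t=3: arr=1 -> substrate=1 bound=2 product=2
t=4: arr=3 -> substrate=4 bound=2 product=2
t=5: arr=3 -> substrate=7 bound=2 product=2
t=6: arr=1 -> substrate=6 bound=2 product=4
t=7: arr=1 -> substrate=7 bound=2 product=4
t=8: arr=3 -> substrate=10 bound=2 product=4
t=9: arr=0 -> substrate=8 bound=2 product=6
t=10: arr=1 -> substrate=9 bound=2 product=6
t=11: arr=3 -> substrate=12 bound=2 product=6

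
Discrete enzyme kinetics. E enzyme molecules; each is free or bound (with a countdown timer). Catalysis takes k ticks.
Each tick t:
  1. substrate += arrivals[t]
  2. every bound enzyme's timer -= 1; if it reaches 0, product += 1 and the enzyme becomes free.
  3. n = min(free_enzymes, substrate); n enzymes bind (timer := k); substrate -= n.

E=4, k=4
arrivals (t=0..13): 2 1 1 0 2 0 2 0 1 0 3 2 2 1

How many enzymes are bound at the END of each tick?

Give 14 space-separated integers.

t=0: arr=2 -> substrate=0 bound=2 product=0
t=1: arr=1 -> substrate=0 bound=3 product=0
t=2: arr=1 -> substrate=0 bound=4 product=0
t=3: arr=0 -> substrate=0 bound=4 product=0
t=4: arr=2 -> substrate=0 bound=4 product=2
t=5: arr=0 -> substrate=0 bound=3 product=3
t=6: arr=2 -> substrate=0 bound=4 product=4
t=7: arr=0 -> substrate=0 bound=4 product=4
t=8: arr=1 -> substrate=0 bound=3 product=6
t=9: arr=0 -> substrate=0 bound=3 product=6
t=10: arr=3 -> substrate=0 bound=4 product=8
t=11: arr=2 -> substrate=2 bound=4 product=8
t=12: arr=2 -> substrate=3 bound=4 product=9
t=13: arr=1 -> substrate=4 bound=4 product=9

Answer: 2 3 4 4 4 3 4 4 3 3 4 4 4 4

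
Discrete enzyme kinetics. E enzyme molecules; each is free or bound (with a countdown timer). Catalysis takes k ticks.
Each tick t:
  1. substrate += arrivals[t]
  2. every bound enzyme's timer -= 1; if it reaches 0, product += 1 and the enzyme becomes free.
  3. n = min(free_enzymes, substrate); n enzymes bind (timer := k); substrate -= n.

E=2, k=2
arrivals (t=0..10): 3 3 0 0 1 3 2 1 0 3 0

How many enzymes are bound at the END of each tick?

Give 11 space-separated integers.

t=0: arr=3 -> substrate=1 bound=2 product=0
t=1: arr=3 -> substrate=4 bound=2 product=0
t=2: arr=0 -> substrate=2 bound=2 product=2
t=3: arr=0 -> substrate=2 bound=2 product=2
t=4: arr=1 -> substrate=1 bound=2 product=4
t=5: arr=3 -> substrate=4 bound=2 product=4
t=6: arr=2 -> substrate=4 bound=2 product=6
t=7: arr=1 -> substrate=5 bound=2 product=6
t=8: arr=0 -> substrate=3 bound=2 product=8
t=9: arr=3 -> substrate=6 bound=2 product=8
t=10: arr=0 -> substrate=4 bound=2 product=10

Answer: 2 2 2 2 2 2 2 2 2 2 2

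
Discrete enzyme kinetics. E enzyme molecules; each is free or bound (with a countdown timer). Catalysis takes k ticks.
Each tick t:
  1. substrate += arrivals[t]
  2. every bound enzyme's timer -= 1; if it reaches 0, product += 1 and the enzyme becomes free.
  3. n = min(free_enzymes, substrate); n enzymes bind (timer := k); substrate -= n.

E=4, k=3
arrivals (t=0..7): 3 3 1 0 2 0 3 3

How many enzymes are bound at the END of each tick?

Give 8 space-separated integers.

Answer: 3 4 4 4 4 4 4 4

Derivation:
t=0: arr=3 -> substrate=0 bound=3 product=0
t=1: arr=3 -> substrate=2 bound=4 product=0
t=2: arr=1 -> substrate=3 bound=4 product=0
t=3: arr=0 -> substrate=0 bound=4 product=3
t=4: arr=2 -> substrate=1 bound=4 product=4
t=5: arr=0 -> substrate=1 bound=4 product=4
t=6: arr=3 -> substrate=1 bound=4 product=7
t=7: arr=3 -> substrate=3 bound=4 product=8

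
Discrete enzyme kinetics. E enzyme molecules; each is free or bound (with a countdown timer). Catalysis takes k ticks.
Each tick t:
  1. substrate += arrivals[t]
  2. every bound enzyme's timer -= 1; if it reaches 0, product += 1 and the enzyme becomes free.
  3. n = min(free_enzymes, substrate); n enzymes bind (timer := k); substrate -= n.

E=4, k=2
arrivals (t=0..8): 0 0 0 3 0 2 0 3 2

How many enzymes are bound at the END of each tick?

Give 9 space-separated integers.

t=0: arr=0 -> substrate=0 bound=0 product=0
t=1: arr=0 -> substrate=0 bound=0 product=0
t=2: arr=0 -> substrate=0 bound=0 product=0
t=3: arr=3 -> substrate=0 bound=3 product=0
t=4: arr=0 -> substrate=0 bound=3 product=0
t=5: arr=2 -> substrate=0 bound=2 product=3
t=6: arr=0 -> substrate=0 bound=2 product=3
t=7: arr=3 -> substrate=0 bound=3 product=5
t=8: arr=2 -> substrate=1 bound=4 product=5

Answer: 0 0 0 3 3 2 2 3 4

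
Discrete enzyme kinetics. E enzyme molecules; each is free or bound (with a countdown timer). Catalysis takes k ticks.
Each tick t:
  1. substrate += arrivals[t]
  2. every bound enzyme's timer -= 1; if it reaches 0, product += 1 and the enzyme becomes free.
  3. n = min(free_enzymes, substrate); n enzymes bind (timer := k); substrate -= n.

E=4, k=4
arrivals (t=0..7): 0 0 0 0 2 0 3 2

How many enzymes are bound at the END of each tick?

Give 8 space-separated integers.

Answer: 0 0 0 0 2 2 4 4

Derivation:
t=0: arr=0 -> substrate=0 bound=0 product=0
t=1: arr=0 -> substrate=0 bound=0 product=0
t=2: arr=0 -> substrate=0 bound=0 product=0
t=3: arr=0 -> substrate=0 bound=0 product=0
t=4: arr=2 -> substrate=0 bound=2 product=0
t=5: arr=0 -> substrate=0 bound=2 product=0
t=6: arr=3 -> substrate=1 bound=4 product=0
t=7: arr=2 -> substrate=3 bound=4 product=0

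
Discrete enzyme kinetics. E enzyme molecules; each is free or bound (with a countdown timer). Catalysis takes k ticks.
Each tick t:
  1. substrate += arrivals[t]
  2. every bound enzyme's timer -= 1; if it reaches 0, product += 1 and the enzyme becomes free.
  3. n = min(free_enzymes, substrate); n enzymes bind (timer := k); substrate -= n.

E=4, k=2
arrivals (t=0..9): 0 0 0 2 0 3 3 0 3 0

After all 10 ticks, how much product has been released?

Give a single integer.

t=0: arr=0 -> substrate=0 bound=0 product=0
t=1: arr=0 -> substrate=0 bound=0 product=0
t=2: arr=0 -> substrate=0 bound=0 product=0
t=3: arr=2 -> substrate=0 bound=2 product=0
t=4: arr=0 -> substrate=0 bound=2 product=0
t=5: arr=3 -> substrate=0 bound=3 product=2
t=6: arr=3 -> substrate=2 bound=4 product=2
t=7: arr=0 -> substrate=0 bound=3 product=5
t=8: arr=3 -> substrate=1 bound=4 product=6
t=9: arr=0 -> substrate=0 bound=3 product=8

Answer: 8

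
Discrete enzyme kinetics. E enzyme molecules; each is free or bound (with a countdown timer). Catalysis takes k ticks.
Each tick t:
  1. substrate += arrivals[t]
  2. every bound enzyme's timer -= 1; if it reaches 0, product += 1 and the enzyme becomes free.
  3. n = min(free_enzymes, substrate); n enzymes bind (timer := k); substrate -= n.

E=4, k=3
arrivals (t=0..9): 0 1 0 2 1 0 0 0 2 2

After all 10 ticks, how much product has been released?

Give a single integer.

Answer: 4

Derivation:
t=0: arr=0 -> substrate=0 bound=0 product=0
t=1: arr=1 -> substrate=0 bound=1 product=0
t=2: arr=0 -> substrate=0 bound=1 product=0
t=3: arr=2 -> substrate=0 bound=3 product=0
t=4: arr=1 -> substrate=0 bound=3 product=1
t=5: arr=0 -> substrate=0 bound=3 product=1
t=6: arr=0 -> substrate=0 bound=1 product=3
t=7: arr=0 -> substrate=0 bound=0 product=4
t=8: arr=2 -> substrate=0 bound=2 product=4
t=9: arr=2 -> substrate=0 bound=4 product=4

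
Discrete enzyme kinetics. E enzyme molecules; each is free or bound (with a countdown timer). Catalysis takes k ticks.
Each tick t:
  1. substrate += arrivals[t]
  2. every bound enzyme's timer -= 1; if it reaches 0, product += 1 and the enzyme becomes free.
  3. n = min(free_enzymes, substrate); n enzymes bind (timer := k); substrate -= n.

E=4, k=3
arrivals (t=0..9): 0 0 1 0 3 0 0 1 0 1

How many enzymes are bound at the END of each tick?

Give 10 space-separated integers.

t=0: arr=0 -> substrate=0 bound=0 product=0
t=1: arr=0 -> substrate=0 bound=0 product=0
t=2: arr=1 -> substrate=0 bound=1 product=0
t=3: arr=0 -> substrate=0 bound=1 product=0
t=4: arr=3 -> substrate=0 bound=4 product=0
t=5: arr=0 -> substrate=0 bound=3 product=1
t=6: arr=0 -> substrate=0 bound=3 product=1
t=7: arr=1 -> substrate=0 bound=1 product=4
t=8: arr=0 -> substrate=0 bound=1 product=4
t=9: arr=1 -> substrate=0 bound=2 product=4

Answer: 0 0 1 1 4 3 3 1 1 2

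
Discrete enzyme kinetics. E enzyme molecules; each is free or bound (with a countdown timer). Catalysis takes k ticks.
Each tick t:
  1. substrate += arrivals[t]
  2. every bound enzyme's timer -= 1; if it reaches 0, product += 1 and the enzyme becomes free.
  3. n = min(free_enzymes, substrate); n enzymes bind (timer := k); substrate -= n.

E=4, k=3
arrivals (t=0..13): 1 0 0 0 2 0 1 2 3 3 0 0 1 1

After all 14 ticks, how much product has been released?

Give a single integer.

Answer: 10

Derivation:
t=0: arr=1 -> substrate=0 bound=1 product=0
t=1: arr=0 -> substrate=0 bound=1 product=0
t=2: arr=0 -> substrate=0 bound=1 product=0
t=3: arr=0 -> substrate=0 bound=0 product=1
t=4: arr=2 -> substrate=0 bound=2 product=1
t=5: arr=0 -> substrate=0 bound=2 product=1
t=6: arr=1 -> substrate=0 bound=3 product=1
t=7: arr=2 -> substrate=0 bound=3 product=3
t=8: arr=3 -> substrate=2 bound=4 product=3
t=9: arr=3 -> substrate=4 bound=4 product=4
t=10: arr=0 -> substrate=2 bound=4 product=6
t=11: arr=0 -> substrate=1 bound=4 product=7
t=12: arr=1 -> substrate=1 bound=4 product=8
t=13: arr=1 -> substrate=0 bound=4 product=10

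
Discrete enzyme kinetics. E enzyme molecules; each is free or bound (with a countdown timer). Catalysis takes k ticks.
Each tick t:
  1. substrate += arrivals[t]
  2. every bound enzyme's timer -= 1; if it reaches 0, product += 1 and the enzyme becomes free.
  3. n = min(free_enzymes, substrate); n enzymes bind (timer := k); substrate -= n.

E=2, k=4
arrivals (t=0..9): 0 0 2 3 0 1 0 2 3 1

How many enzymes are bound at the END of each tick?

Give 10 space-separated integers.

Answer: 0 0 2 2 2 2 2 2 2 2

Derivation:
t=0: arr=0 -> substrate=0 bound=0 product=0
t=1: arr=0 -> substrate=0 bound=0 product=0
t=2: arr=2 -> substrate=0 bound=2 product=0
t=3: arr=3 -> substrate=3 bound=2 product=0
t=4: arr=0 -> substrate=3 bound=2 product=0
t=5: arr=1 -> substrate=4 bound=2 product=0
t=6: arr=0 -> substrate=2 bound=2 product=2
t=7: arr=2 -> substrate=4 bound=2 product=2
t=8: arr=3 -> substrate=7 bound=2 product=2
t=9: arr=1 -> substrate=8 bound=2 product=2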